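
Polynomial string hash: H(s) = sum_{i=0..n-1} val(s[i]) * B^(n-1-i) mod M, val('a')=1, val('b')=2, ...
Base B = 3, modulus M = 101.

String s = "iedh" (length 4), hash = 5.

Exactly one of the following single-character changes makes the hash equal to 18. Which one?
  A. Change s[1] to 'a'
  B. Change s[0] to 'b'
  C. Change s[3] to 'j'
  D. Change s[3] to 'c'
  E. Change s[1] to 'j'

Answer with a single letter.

Answer: B

Derivation:
Option A: s[1]='e'->'a', delta=(1-5)*3^2 mod 101 = 65, hash=5+65 mod 101 = 70
Option B: s[0]='i'->'b', delta=(2-9)*3^3 mod 101 = 13, hash=5+13 mod 101 = 18 <-- target
Option C: s[3]='h'->'j', delta=(10-8)*3^0 mod 101 = 2, hash=5+2 mod 101 = 7
Option D: s[3]='h'->'c', delta=(3-8)*3^0 mod 101 = 96, hash=5+96 mod 101 = 0
Option E: s[1]='e'->'j', delta=(10-5)*3^2 mod 101 = 45, hash=5+45 mod 101 = 50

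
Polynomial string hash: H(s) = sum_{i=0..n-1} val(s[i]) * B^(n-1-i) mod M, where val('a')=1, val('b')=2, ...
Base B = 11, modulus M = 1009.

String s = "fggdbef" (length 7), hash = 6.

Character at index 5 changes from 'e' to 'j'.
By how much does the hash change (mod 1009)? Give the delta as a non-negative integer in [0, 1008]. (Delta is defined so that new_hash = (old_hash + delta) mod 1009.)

Answer: 55

Derivation:
Delta formula: (val(new) - val(old)) * B^(n-1-k) mod M
  val('j') - val('e') = 10 - 5 = 5
  B^(n-1-k) = 11^1 mod 1009 = 11
  Delta = 5 * 11 mod 1009 = 55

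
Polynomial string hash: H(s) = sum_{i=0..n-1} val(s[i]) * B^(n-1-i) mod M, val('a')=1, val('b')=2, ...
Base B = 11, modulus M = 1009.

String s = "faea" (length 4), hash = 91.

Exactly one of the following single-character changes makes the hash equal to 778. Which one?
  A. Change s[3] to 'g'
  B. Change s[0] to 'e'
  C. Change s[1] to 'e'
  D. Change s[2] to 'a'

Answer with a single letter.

Option A: s[3]='a'->'g', delta=(7-1)*11^0 mod 1009 = 6, hash=91+6 mod 1009 = 97
Option B: s[0]='f'->'e', delta=(5-6)*11^3 mod 1009 = 687, hash=91+687 mod 1009 = 778 <-- target
Option C: s[1]='a'->'e', delta=(5-1)*11^2 mod 1009 = 484, hash=91+484 mod 1009 = 575
Option D: s[2]='e'->'a', delta=(1-5)*11^1 mod 1009 = 965, hash=91+965 mod 1009 = 47

Answer: B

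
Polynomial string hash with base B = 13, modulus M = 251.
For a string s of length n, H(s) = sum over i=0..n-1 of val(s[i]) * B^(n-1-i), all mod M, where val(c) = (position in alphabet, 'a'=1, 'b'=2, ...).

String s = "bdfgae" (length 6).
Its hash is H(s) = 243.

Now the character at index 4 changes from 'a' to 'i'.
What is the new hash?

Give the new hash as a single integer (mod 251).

val('a') = 1, val('i') = 9
Position k = 4, exponent = n-1-k = 1
B^1 mod M = 13^1 mod 251 = 13
Delta = (9 - 1) * 13 mod 251 = 104
New hash = (243 + 104) mod 251 = 96

Answer: 96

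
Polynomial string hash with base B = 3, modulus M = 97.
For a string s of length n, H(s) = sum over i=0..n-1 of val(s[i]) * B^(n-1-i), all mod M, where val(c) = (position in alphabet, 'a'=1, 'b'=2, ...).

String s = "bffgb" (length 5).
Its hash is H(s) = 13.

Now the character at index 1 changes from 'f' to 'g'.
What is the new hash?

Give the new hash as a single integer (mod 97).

Answer: 40

Derivation:
val('f') = 6, val('g') = 7
Position k = 1, exponent = n-1-k = 3
B^3 mod M = 3^3 mod 97 = 27
Delta = (7 - 6) * 27 mod 97 = 27
New hash = (13 + 27) mod 97 = 40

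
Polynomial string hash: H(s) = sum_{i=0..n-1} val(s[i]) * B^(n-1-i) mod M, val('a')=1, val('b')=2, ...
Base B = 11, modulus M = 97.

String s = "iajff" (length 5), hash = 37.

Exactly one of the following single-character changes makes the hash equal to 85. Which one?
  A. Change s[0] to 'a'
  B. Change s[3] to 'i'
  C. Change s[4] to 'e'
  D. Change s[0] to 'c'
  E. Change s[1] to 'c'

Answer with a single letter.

Answer: A

Derivation:
Option A: s[0]='i'->'a', delta=(1-9)*11^4 mod 97 = 48, hash=37+48 mod 97 = 85 <-- target
Option B: s[3]='f'->'i', delta=(9-6)*11^1 mod 97 = 33, hash=37+33 mod 97 = 70
Option C: s[4]='f'->'e', delta=(5-6)*11^0 mod 97 = 96, hash=37+96 mod 97 = 36
Option D: s[0]='i'->'c', delta=(3-9)*11^4 mod 97 = 36, hash=37+36 mod 97 = 73
Option E: s[1]='a'->'c', delta=(3-1)*11^3 mod 97 = 43, hash=37+43 mod 97 = 80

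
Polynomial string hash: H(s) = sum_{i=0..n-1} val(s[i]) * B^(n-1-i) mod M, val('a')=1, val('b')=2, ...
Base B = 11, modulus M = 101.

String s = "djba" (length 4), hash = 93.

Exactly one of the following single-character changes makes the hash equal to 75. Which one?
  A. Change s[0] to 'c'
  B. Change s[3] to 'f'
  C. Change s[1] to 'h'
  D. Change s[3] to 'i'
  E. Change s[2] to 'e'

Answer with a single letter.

Answer: A

Derivation:
Option A: s[0]='d'->'c', delta=(3-4)*11^3 mod 101 = 83, hash=93+83 mod 101 = 75 <-- target
Option B: s[3]='a'->'f', delta=(6-1)*11^0 mod 101 = 5, hash=93+5 mod 101 = 98
Option C: s[1]='j'->'h', delta=(8-10)*11^2 mod 101 = 61, hash=93+61 mod 101 = 53
Option D: s[3]='a'->'i', delta=(9-1)*11^0 mod 101 = 8, hash=93+8 mod 101 = 0
Option E: s[2]='b'->'e', delta=(5-2)*11^1 mod 101 = 33, hash=93+33 mod 101 = 25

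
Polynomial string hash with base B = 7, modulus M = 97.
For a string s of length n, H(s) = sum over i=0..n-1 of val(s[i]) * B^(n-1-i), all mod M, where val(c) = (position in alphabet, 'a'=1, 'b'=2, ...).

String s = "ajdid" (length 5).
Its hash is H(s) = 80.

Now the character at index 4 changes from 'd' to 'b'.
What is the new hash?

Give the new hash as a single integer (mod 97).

Answer: 78

Derivation:
val('d') = 4, val('b') = 2
Position k = 4, exponent = n-1-k = 0
B^0 mod M = 7^0 mod 97 = 1
Delta = (2 - 4) * 1 mod 97 = 95
New hash = (80 + 95) mod 97 = 78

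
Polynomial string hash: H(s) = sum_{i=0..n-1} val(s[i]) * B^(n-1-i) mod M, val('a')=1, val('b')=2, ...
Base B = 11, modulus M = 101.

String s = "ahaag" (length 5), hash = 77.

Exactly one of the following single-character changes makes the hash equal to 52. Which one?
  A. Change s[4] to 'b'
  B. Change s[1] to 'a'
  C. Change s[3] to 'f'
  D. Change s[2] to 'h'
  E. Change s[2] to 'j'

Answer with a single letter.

Option A: s[4]='g'->'b', delta=(2-7)*11^0 mod 101 = 96, hash=77+96 mod 101 = 72
Option B: s[1]='h'->'a', delta=(1-8)*11^3 mod 101 = 76, hash=77+76 mod 101 = 52 <-- target
Option C: s[3]='a'->'f', delta=(6-1)*11^1 mod 101 = 55, hash=77+55 mod 101 = 31
Option D: s[2]='a'->'h', delta=(8-1)*11^2 mod 101 = 39, hash=77+39 mod 101 = 15
Option E: s[2]='a'->'j', delta=(10-1)*11^2 mod 101 = 79, hash=77+79 mod 101 = 55

Answer: B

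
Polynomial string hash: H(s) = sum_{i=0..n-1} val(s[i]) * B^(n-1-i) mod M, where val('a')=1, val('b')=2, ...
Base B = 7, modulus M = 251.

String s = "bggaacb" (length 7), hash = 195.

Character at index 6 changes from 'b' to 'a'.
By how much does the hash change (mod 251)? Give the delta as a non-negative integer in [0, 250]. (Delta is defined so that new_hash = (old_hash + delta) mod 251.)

Answer: 250

Derivation:
Delta formula: (val(new) - val(old)) * B^(n-1-k) mod M
  val('a') - val('b') = 1 - 2 = -1
  B^(n-1-k) = 7^0 mod 251 = 1
  Delta = -1 * 1 mod 251 = 250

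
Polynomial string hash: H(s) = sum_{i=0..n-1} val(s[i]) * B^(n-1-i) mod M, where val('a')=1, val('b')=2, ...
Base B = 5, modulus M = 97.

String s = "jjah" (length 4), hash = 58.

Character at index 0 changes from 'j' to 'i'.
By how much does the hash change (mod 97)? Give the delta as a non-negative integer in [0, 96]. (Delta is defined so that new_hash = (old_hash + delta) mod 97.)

Answer: 69

Derivation:
Delta formula: (val(new) - val(old)) * B^(n-1-k) mod M
  val('i') - val('j') = 9 - 10 = -1
  B^(n-1-k) = 5^3 mod 97 = 28
  Delta = -1 * 28 mod 97 = 69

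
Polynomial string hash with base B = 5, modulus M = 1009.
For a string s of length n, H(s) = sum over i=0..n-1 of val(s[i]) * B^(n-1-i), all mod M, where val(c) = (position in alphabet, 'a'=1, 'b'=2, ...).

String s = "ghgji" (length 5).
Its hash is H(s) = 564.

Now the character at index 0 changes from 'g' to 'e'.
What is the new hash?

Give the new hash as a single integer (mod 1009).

Answer: 323

Derivation:
val('g') = 7, val('e') = 5
Position k = 0, exponent = n-1-k = 4
B^4 mod M = 5^4 mod 1009 = 625
Delta = (5 - 7) * 625 mod 1009 = 768
New hash = (564 + 768) mod 1009 = 323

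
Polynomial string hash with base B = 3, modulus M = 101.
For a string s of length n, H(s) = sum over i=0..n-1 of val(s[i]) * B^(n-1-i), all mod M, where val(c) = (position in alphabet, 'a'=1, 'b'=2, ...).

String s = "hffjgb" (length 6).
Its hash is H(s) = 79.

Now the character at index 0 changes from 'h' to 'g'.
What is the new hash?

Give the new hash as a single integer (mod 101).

val('h') = 8, val('g') = 7
Position k = 0, exponent = n-1-k = 5
B^5 mod M = 3^5 mod 101 = 41
Delta = (7 - 8) * 41 mod 101 = 60
New hash = (79 + 60) mod 101 = 38

Answer: 38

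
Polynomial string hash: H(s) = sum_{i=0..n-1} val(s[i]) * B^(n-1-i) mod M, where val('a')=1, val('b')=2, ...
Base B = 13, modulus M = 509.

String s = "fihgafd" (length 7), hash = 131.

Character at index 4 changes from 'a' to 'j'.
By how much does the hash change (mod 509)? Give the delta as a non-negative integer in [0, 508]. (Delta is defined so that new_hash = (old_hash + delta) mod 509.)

Answer: 503

Derivation:
Delta formula: (val(new) - val(old)) * B^(n-1-k) mod M
  val('j') - val('a') = 10 - 1 = 9
  B^(n-1-k) = 13^2 mod 509 = 169
  Delta = 9 * 169 mod 509 = 503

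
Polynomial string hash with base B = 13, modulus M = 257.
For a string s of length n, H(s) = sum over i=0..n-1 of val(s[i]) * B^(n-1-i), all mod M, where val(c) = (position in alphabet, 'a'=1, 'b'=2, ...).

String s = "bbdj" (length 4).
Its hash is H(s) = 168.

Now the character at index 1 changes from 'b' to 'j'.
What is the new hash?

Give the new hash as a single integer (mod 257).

Answer: 235

Derivation:
val('b') = 2, val('j') = 10
Position k = 1, exponent = n-1-k = 2
B^2 mod M = 13^2 mod 257 = 169
Delta = (10 - 2) * 169 mod 257 = 67
New hash = (168 + 67) mod 257 = 235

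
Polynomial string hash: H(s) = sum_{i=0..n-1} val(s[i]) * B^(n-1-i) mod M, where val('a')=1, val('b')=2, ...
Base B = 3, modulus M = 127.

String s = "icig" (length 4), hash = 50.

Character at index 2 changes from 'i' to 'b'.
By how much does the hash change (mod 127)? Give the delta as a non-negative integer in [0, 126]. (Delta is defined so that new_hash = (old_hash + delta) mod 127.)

Answer: 106

Derivation:
Delta formula: (val(new) - val(old)) * B^(n-1-k) mod M
  val('b') - val('i') = 2 - 9 = -7
  B^(n-1-k) = 3^1 mod 127 = 3
  Delta = -7 * 3 mod 127 = 106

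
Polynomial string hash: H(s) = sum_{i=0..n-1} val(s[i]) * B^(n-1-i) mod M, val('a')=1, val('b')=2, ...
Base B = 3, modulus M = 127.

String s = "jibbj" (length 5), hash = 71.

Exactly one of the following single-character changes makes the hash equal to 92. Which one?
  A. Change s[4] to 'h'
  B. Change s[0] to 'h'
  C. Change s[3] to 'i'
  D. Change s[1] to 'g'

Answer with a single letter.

Option A: s[4]='j'->'h', delta=(8-10)*3^0 mod 127 = 125, hash=71+125 mod 127 = 69
Option B: s[0]='j'->'h', delta=(8-10)*3^4 mod 127 = 92, hash=71+92 mod 127 = 36
Option C: s[3]='b'->'i', delta=(9-2)*3^1 mod 127 = 21, hash=71+21 mod 127 = 92 <-- target
Option D: s[1]='i'->'g', delta=(7-9)*3^3 mod 127 = 73, hash=71+73 mod 127 = 17

Answer: C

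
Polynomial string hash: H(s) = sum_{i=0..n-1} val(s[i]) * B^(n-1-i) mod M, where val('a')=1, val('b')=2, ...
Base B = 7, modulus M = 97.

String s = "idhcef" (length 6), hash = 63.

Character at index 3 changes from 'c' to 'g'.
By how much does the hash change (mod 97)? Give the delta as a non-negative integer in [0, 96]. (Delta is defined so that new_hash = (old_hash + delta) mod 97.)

Answer: 2

Derivation:
Delta formula: (val(new) - val(old)) * B^(n-1-k) mod M
  val('g') - val('c') = 7 - 3 = 4
  B^(n-1-k) = 7^2 mod 97 = 49
  Delta = 4 * 49 mod 97 = 2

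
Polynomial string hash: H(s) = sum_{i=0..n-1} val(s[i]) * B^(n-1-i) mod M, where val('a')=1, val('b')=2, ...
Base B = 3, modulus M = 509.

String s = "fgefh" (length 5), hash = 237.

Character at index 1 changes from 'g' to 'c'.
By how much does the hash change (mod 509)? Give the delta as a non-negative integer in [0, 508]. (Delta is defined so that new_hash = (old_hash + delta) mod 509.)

Delta formula: (val(new) - val(old)) * B^(n-1-k) mod M
  val('c') - val('g') = 3 - 7 = -4
  B^(n-1-k) = 3^3 mod 509 = 27
  Delta = -4 * 27 mod 509 = 401

Answer: 401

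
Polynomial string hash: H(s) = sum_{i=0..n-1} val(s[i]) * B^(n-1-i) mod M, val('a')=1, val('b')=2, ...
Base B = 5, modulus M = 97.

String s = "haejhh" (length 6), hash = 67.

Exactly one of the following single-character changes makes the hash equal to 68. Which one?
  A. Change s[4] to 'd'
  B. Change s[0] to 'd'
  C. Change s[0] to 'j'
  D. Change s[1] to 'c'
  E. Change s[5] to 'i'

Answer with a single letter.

Option A: s[4]='h'->'d', delta=(4-8)*5^1 mod 97 = 77, hash=67+77 mod 97 = 47
Option B: s[0]='h'->'d', delta=(4-8)*5^5 mod 97 = 13, hash=67+13 mod 97 = 80
Option C: s[0]='h'->'j', delta=(10-8)*5^5 mod 97 = 42, hash=67+42 mod 97 = 12
Option D: s[1]='a'->'c', delta=(3-1)*5^4 mod 97 = 86, hash=67+86 mod 97 = 56
Option E: s[5]='h'->'i', delta=(9-8)*5^0 mod 97 = 1, hash=67+1 mod 97 = 68 <-- target

Answer: E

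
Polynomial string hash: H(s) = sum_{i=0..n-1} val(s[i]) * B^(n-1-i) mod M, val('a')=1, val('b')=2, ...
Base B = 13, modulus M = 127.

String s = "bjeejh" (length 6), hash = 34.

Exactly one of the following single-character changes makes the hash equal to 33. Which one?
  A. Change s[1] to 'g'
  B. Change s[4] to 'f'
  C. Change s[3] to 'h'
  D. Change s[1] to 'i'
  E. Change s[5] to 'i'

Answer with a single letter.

Option A: s[1]='j'->'g', delta=(7-10)*13^4 mod 127 = 42, hash=34+42 mod 127 = 76
Option B: s[4]='j'->'f', delta=(6-10)*13^1 mod 127 = 75, hash=34+75 mod 127 = 109
Option C: s[3]='e'->'h', delta=(8-5)*13^2 mod 127 = 126, hash=34+126 mod 127 = 33 <-- target
Option D: s[1]='j'->'i', delta=(9-10)*13^4 mod 127 = 14, hash=34+14 mod 127 = 48
Option E: s[5]='h'->'i', delta=(9-8)*13^0 mod 127 = 1, hash=34+1 mod 127 = 35

Answer: C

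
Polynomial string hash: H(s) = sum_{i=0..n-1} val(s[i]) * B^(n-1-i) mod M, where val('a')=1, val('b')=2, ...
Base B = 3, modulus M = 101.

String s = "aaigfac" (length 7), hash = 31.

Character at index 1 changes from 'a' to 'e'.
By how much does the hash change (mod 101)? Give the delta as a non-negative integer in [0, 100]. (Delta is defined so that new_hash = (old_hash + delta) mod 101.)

Answer: 63

Derivation:
Delta formula: (val(new) - val(old)) * B^(n-1-k) mod M
  val('e') - val('a') = 5 - 1 = 4
  B^(n-1-k) = 3^5 mod 101 = 41
  Delta = 4 * 41 mod 101 = 63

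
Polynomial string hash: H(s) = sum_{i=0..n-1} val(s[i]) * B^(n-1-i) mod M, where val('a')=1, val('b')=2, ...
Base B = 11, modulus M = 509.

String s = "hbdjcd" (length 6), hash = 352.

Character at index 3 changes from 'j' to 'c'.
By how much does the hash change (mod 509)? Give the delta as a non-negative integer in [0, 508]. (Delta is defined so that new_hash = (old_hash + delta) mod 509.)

Answer: 171

Derivation:
Delta formula: (val(new) - val(old)) * B^(n-1-k) mod M
  val('c') - val('j') = 3 - 10 = -7
  B^(n-1-k) = 11^2 mod 509 = 121
  Delta = -7 * 121 mod 509 = 171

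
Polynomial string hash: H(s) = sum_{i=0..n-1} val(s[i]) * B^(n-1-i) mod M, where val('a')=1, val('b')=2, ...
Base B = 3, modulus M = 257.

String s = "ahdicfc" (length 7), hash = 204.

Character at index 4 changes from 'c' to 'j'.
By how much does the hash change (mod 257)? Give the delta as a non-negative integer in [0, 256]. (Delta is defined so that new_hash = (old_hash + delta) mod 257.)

Answer: 63

Derivation:
Delta formula: (val(new) - val(old)) * B^(n-1-k) mod M
  val('j') - val('c') = 10 - 3 = 7
  B^(n-1-k) = 3^2 mod 257 = 9
  Delta = 7 * 9 mod 257 = 63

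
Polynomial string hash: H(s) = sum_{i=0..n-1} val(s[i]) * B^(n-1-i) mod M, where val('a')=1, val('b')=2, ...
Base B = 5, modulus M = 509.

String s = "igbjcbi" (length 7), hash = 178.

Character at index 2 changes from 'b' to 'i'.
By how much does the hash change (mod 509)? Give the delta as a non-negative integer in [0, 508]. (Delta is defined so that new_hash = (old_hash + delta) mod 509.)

Delta formula: (val(new) - val(old)) * B^(n-1-k) mod M
  val('i') - val('b') = 9 - 2 = 7
  B^(n-1-k) = 5^4 mod 509 = 116
  Delta = 7 * 116 mod 509 = 303

Answer: 303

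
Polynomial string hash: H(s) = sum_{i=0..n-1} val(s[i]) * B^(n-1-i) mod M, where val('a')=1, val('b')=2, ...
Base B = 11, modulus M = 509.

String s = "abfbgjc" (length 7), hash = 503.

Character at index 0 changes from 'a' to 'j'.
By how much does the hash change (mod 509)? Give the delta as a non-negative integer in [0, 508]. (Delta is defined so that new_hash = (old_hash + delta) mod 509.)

Answer: 133

Derivation:
Delta formula: (val(new) - val(old)) * B^(n-1-k) mod M
  val('j') - val('a') = 10 - 1 = 9
  B^(n-1-k) = 11^6 mod 509 = 241
  Delta = 9 * 241 mod 509 = 133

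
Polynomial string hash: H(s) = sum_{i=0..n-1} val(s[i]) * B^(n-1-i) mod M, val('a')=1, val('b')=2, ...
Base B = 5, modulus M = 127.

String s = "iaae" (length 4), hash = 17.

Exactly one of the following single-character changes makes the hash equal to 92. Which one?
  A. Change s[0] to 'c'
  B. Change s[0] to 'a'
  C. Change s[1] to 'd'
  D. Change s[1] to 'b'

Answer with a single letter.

Option A: s[0]='i'->'c', delta=(3-9)*5^3 mod 127 = 12, hash=17+12 mod 127 = 29
Option B: s[0]='i'->'a', delta=(1-9)*5^3 mod 127 = 16, hash=17+16 mod 127 = 33
Option C: s[1]='a'->'d', delta=(4-1)*5^2 mod 127 = 75, hash=17+75 mod 127 = 92 <-- target
Option D: s[1]='a'->'b', delta=(2-1)*5^2 mod 127 = 25, hash=17+25 mod 127 = 42

Answer: C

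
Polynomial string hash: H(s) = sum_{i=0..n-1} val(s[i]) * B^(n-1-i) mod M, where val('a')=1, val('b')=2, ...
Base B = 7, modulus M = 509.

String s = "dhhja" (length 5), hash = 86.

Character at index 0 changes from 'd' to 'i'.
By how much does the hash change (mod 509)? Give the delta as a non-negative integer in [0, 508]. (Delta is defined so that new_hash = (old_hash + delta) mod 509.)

Delta formula: (val(new) - val(old)) * B^(n-1-k) mod M
  val('i') - val('d') = 9 - 4 = 5
  B^(n-1-k) = 7^4 mod 509 = 365
  Delta = 5 * 365 mod 509 = 298

Answer: 298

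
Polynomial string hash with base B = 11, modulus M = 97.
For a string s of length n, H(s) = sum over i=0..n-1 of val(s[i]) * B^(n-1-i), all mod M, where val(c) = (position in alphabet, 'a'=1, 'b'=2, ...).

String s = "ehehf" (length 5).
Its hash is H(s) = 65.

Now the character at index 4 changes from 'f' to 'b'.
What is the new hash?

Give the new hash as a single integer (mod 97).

val('f') = 6, val('b') = 2
Position k = 4, exponent = n-1-k = 0
B^0 mod M = 11^0 mod 97 = 1
Delta = (2 - 6) * 1 mod 97 = 93
New hash = (65 + 93) mod 97 = 61

Answer: 61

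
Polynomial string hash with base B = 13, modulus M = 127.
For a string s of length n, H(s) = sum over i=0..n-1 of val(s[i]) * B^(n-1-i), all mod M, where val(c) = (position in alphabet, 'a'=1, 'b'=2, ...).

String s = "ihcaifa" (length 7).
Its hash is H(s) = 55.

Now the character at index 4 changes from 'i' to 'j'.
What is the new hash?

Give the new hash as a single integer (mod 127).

val('i') = 9, val('j') = 10
Position k = 4, exponent = n-1-k = 2
B^2 mod M = 13^2 mod 127 = 42
Delta = (10 - 9) * 42 mod 127 = 42
New hash = (55 + 42) mod 127 = 97

Answer: 97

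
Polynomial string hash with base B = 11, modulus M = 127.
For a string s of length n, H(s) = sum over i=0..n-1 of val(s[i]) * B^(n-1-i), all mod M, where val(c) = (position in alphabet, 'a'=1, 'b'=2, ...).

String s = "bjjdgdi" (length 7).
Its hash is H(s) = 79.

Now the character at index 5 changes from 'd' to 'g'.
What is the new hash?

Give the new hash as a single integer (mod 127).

Answer: 112

Derivation:
val('d') = 4, val('g') = 7
Position k = 5, exponent = n-1-k = 1
B^1 mod M = 11^1 mod 127 = 11
Delta = (7 - 4) * 11 mod 127 = 33
New hash = (79 + 33) mod 127 = 112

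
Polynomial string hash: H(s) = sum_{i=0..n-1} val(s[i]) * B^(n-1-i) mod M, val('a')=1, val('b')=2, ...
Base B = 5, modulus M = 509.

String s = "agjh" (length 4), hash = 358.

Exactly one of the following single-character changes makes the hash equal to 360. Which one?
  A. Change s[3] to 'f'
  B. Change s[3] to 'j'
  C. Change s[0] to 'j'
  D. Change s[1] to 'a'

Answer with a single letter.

Option A: s[3]='h'->'f', delta=(6-8)*5^0 mod 509 = 507, hash=358+507 mod 509 = 356
Option B: s[3]='h'->'j', delta=(10-8)*5^0 mod 509 = 2, hash=358+2 mod 509 = 360 <-- target
Option C: s[0]='a'->'j', delta=(10-1)*5^3 mod 509 = 107, hash=358+107 mod 509 = 465
Option D: s[1]='g'->'a', delta=(1-7)*5^2 mod 509 = 359, hash=358+359 mod 509 = 208

Answer: B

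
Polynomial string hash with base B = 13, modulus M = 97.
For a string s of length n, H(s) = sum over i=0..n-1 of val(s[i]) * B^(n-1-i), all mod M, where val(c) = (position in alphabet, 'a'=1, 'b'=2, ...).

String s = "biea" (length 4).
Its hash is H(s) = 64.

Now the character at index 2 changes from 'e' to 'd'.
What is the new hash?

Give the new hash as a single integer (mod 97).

Answer: 51

Derivation:
val('e') = 5, val('d') = 4
Position k = 2, exponent = n-1-k = 1
B^1 mod M = 13^1 mod 97 = 13
Delta = (4 - 5) * 13 mod 97 = 84
New hash = (64 + 84) mod 97 = 51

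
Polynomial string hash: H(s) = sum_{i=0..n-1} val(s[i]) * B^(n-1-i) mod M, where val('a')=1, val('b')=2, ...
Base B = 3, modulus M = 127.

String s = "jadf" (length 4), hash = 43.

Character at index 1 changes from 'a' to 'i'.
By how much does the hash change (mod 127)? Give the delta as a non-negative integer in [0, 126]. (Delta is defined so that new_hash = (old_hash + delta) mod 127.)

Answer: 72

Derivation:
Delta formula: (val(new) - val(old)) * B^(n-1-k) mod M
  val('i') - val('a') = 9 - 1 = 8
  B^(n-1-k) = 3^2 mod 127 = 9
  Delta = 8 * 9 mod 127 = 72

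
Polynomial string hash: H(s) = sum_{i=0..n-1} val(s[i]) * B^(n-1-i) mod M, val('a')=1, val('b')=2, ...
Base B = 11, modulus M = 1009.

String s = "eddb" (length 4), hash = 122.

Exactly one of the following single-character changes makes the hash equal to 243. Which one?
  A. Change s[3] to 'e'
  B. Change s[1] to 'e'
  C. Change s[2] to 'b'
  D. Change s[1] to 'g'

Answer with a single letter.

Option A: s[3]='b'->'e', delta=(5-2)*11^0 mod 1009 = 3, hash=122+3 mod 1009 = 125
Option B: s[1]='d'->'e', delta=(5-4)*11^2 mod 1009 = 121, hash=122+121 mod 1009 = 243 <-- target
Option C: s[2]='d'->'b', delta=(2-4)*11^1 mod 1009 = 987, hash=122+987 mod 1009 = 100
Option D: s[1]='d'->'g', delta=(7-4)*11^2 mod 1009 = 363, hash=122+363 mod 1009 = 485

Answer: B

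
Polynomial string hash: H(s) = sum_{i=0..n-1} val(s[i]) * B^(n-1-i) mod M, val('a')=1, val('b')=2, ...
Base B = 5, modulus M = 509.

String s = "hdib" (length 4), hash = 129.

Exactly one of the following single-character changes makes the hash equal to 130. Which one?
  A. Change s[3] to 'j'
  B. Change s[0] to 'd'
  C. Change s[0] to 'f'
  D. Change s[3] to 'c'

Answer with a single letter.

Option A: s[3]='b'->'j', delta=(10-2)*5^0 mod 509 = 8, hash=129+8 mod 509 = 137
Option B: s[0]='h'->'d', delta=(4-8)*5^3 mod 509 = 9, hash=129+9 mod 509 = 138
Option C: s[0]='h'->'f', delta=(6-8)*5^3 mod 509 = 259, hash=129+259 mod 509 = 388
Option D: s[3]='b'->'c', delta=(3-2)*5^0 mod 509 = 1, hash=129+1 mod 509 = 130 <-- target

Answer: D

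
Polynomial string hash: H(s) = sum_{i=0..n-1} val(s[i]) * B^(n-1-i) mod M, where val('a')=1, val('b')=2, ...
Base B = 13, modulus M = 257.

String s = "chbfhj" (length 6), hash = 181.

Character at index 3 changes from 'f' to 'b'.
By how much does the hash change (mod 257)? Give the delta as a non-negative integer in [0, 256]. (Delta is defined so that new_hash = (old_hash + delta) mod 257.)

Delta formula: (val(new) - val(old)) * B^(n-1-k) mod M
  val('b') - val('f') = 2 - 6 = -4
  B^(n-1-k) = 13^2 mod 257 = 169
  Delta = -4 * 169 mod 257 = 95

Answer: 95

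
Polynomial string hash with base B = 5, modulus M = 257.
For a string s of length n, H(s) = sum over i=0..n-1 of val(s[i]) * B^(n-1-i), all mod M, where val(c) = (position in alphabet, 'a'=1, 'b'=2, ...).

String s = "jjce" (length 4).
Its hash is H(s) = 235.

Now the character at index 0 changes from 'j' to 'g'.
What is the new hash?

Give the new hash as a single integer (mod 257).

val('j') = 10, val('g') = 7
Position k = 0, exponent = n-1-k = 3
B^3 mod M = 5^3 mod 257 = 125
Delta = (7 - 10) * 125 mod 257 = 139
New hash = (235 + 139) mod 257 = 117

Answer: 117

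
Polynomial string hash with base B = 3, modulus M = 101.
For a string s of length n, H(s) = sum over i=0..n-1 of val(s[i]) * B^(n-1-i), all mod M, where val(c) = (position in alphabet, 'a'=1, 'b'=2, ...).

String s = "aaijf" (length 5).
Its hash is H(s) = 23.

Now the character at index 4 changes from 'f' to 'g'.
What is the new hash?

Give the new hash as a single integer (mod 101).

val('f') = 6, val('g') = 7
Position k = 4, exponent = n-1-k = 0
B^0 mod M = 3^0 mod 101 = 1
Delta = (7 - 6) * 1 mod 101 = 1
New hash = (23 + 1) mod 101 = 24

Answer: 24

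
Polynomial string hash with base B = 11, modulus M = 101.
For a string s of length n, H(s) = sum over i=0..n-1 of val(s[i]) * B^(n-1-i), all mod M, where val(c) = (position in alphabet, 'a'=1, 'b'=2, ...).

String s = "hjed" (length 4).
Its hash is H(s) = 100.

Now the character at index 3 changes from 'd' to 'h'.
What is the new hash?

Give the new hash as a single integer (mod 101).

val('d') = 4, val('h') = 8
Position k = 3, exponent = n-1-k = 0
B^0 mod M = 11^0 mod 101 = 1
Delta = (8 - 4) * 1 mod 101 = 4
New hash = (100 + 4) mod 101 = 3

Answer: 3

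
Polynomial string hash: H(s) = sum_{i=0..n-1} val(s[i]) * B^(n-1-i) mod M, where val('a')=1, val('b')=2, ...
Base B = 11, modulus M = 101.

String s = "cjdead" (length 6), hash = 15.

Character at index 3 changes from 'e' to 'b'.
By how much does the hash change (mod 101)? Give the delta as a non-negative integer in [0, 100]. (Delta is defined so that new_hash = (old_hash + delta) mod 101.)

Delta formula: (val(new) - val(old)) * B^(n-1-k) mod M
  val('b') - val('e') = 2 - 5 = -3
  B^(n-1-k) = 11^2 mod 101 = 20
  Delta = -3 * 20 mod 101 = 41

Answer: 41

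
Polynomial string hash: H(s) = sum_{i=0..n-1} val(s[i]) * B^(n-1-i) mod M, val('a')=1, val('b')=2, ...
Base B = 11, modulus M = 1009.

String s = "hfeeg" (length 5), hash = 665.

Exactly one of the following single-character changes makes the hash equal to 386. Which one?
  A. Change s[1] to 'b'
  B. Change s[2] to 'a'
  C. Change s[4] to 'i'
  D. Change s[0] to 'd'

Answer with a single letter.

Option A: s[1]='f'->'b', delta=(2-6)*11^3 mod 1009 = 730, hash=665+730 mod 1009 = 386 <-- target
Option B: s[2]='e'->'a', delta=(1-5)*11^2 mod 1009 = 525, hash=665+525 mod 1009 = 181
Option C: s[4]='g'->'i', delta=(9-7)*11^0 mod 1009 = 2, hash=665+2 mod 1009 = 667
Option D: s[0]='h'->'d', delta=(4-8)*11^4 mod 1009 = 967, hash=665+967 mod 1009 = 623

Answer: A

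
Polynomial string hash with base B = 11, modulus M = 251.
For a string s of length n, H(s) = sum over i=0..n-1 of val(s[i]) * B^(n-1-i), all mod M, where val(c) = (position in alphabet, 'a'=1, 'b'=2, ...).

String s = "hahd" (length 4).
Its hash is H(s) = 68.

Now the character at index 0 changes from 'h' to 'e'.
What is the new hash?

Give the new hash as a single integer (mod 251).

val('h') = 8, val('e') = 5
Position k = 0, exponent = n-1-k = 3
B^3 mod M = 11^3 mod 251 = 76
Delta = (5 - 8) * 76 mod 251 = 23
New hash = (68 + 23) mod 251 = 91

Answer: 91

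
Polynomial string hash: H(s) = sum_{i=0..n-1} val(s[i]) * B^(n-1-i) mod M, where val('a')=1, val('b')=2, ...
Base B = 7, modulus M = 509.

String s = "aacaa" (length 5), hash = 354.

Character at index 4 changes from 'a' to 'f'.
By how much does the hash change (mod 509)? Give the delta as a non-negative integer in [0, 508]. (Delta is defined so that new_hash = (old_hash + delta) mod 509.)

Answer: 5

Derivation:
Delta formula: (val(new) - val(old)) * B^(n-1-k) mod M
  val('f') - val('a') = 6 - 1 = 5
  B^(n-1-k) = 7^0 mod 509 = 1
  Delta = 5 * 1 mod 509 = 5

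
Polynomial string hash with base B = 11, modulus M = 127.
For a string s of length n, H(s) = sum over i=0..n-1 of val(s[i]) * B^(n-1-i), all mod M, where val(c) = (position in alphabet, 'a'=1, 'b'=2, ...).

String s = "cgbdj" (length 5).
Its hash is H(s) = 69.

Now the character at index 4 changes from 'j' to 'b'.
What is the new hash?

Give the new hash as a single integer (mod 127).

Answer: 61

Derivation:
val('j') = 10, val('b') = 2
Position k = 4, exponent = n-1-k = 0
B^0 mod M = 11^0 mod 127 = 1
Delta = (2 - 10) * 1 mod 127 = 119
New hash = (69 + 119) mod 127 = 61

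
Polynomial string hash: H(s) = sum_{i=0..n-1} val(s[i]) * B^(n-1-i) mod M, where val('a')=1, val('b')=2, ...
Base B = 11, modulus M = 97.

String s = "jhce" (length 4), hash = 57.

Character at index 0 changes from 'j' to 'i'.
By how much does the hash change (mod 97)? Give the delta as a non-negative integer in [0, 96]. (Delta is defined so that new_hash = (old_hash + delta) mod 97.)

Answer: 27

Derivation:
Delta formula: (val(new) - val(old)) * B^(n-1-k) mod M
  val('i') - val('j') = 9 - 10 = -1
  B^(n-1-k) = 11^3 mod 97 = 70
  Delta = -1 * 70 mod 97 = 27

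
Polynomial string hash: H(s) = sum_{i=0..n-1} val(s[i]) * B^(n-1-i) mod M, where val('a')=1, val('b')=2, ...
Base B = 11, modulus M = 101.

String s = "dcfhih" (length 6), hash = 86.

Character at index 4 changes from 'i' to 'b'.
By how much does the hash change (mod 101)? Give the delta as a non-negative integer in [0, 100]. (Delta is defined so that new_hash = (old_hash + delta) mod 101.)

Delta formula: (val(new) - val(old)) * B^(n-1-k) mod M
  val('b') - val('i') = 2 - 9 = -7
  B^(n-1-k) = 11^1 mod 101 = 11
  Delta = -7 * 11 mod 101 = 24

Answer: 24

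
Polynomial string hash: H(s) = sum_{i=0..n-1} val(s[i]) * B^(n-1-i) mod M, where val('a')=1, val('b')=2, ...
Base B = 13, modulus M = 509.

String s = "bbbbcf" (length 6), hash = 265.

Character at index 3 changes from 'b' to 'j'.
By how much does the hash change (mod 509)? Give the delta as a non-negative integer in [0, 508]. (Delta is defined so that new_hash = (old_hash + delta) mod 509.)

Answer: 334

Derivation:
Delta formula: (val(new) - val(old)) * B^(n-1-k) mod M
  val('j') - val('b') = 10 - 2 = 8
  B^(n-1-k) = 13^2 mod 509 = 169
  Delta = 8 * 169 mod 509 = 334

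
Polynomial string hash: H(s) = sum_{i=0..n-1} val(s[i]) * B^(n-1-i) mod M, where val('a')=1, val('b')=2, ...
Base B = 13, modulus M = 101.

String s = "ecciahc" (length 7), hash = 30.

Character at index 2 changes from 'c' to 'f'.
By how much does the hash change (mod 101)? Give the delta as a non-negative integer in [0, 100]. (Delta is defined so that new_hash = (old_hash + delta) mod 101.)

Delta formula: (val(new) - val(old)) * B^(n-1-k) mod M
  val('f') - val('c') = 6 - 3 = 3
  B^(n-1-k) = 13^4 mod 101 = 79
  Delta = 3 * 79 mod 101 = 35

Answer: 35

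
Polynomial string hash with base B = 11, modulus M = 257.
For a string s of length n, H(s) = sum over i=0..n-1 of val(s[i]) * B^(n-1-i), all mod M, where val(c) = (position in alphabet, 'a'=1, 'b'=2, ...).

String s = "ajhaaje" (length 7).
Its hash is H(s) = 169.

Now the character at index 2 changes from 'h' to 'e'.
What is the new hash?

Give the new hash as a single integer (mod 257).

val('h') = 8, val('e') = 5
Position k = 2, exponent = n-1-k = 4
B^4 mod M = 11^4 mod 257 = 249
Delta = (5 - 8) * 249 mod 257 = 24
New hash = (169 + 24) mod 257 = 193

Answer: 193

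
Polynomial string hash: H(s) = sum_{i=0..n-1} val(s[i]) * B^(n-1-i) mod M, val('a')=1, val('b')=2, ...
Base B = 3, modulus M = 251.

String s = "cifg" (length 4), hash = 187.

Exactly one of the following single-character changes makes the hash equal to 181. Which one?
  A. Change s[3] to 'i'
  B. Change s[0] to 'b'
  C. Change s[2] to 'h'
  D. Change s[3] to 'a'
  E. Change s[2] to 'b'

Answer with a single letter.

Option A: s[3]='g'->'i', delta=(9-7)*3^0 mod 251 = 2, hash=187+2 mod 251 = 189
Option B: s[0]='c'->'b', delta=(2-3)*3^3 mod 251 = 224, hash=187+224 mod 251 = 160
Option C: s[2]='f'->'h', delta=(8-6)*3^1 mod 251 = 6, hash=187+6 mod 251 = 193
Option D: s[3]='g'->'a', delta=(1-7)*3^0 mod 251 = 245, hash=187+245 mod 251 = 181 <-- target
Option E: s[2]='f'->'b', delta=(2-6)*3^1 mod 251 = 239, hash=187+239 mod 251 = 175

Answer: D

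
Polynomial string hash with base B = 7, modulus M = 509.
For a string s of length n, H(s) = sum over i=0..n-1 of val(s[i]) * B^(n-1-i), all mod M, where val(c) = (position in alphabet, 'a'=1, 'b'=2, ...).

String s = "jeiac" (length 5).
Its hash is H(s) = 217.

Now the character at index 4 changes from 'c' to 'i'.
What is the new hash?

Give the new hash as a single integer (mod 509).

Answer: 223

Derivation:
val('c') = 3, val('i') = 9
Position k = 4, exponent = n-1-k = 0
B^0 mod M = 7^0 mod 509 = 1
Delta = (9 - 3) * 1 mod 509 = 6
New hash = (217 + 6) mod 509 = 223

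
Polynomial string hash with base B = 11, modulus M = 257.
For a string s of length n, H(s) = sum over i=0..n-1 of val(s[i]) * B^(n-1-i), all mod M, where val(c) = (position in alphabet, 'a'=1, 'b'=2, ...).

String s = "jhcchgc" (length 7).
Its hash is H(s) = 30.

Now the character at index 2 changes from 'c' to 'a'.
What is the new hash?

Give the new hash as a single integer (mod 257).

Answer: 46

Derivation:
val('c') = 3, val('a') = 1
Position k = 2, exponent = n-1-k = 4
B^4 mod M = 11^4 mod 257 = 249
Delta = (1 - 3) * 249 mod 257 = 16
New hash = (30 + 16) mod 257 = 46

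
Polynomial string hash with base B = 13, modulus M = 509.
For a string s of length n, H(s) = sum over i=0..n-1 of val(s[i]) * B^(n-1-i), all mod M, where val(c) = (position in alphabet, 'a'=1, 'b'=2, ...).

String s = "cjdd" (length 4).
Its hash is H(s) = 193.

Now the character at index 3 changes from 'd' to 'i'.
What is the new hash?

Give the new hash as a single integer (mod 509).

val('d') = 4, val('i') = 9
Position k = 3, exponent = n-1-k = 0
B^0 mod M = 13^0 mod 509 = 1
Delta = (9 - 4) * 1 mod 509 = 5
New hash = (193 + 5) mod 509 = 198

Answer: 198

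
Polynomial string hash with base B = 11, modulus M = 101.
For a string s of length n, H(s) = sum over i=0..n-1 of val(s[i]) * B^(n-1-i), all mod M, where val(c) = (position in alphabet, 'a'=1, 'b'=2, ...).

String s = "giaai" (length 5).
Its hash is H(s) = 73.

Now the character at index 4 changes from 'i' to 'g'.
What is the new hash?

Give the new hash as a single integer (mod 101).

val('i') = 9, val('g') = 7
Position k = 4, exponent = n-1-k = 0
B^0 mod M = 11^0 mod 101 = 1
Delta = (7 - 9) * 1 mod 101 = 99
New hash = (73 + 99) mod 101 = 71

Answer: 71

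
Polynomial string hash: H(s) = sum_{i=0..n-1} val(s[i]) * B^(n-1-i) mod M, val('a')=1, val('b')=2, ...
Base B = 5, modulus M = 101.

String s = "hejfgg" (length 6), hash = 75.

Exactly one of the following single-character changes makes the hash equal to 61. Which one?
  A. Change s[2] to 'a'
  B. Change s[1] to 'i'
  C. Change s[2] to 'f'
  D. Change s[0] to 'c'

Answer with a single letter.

Option A: s[2]='j'->'a', delta=(1-10)*5^3 mod 101 = 87, hash=75+87 mod 101 = 61 <-- target
Option B: s[1]='e'->'i', delta=(9-5)*5^4 mod 101 = 76, hash=75+76 mod 101 = 50
Option C: s[2]='j'->'f', delta=(6-10)*5^3 mod 101 = 5, hash=75+5 mod 101 = 80
Option D: s[0]='h'->'c', delta=(3-8)*5^5 mod 101 = 30, hash=75+30 mod 101 = 4

Answer: A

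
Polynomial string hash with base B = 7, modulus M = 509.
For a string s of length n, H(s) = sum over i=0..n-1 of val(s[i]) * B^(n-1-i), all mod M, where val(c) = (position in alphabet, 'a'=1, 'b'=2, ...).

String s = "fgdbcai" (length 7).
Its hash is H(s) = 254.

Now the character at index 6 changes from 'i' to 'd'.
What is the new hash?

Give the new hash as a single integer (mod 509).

Answer: 249

Derivation:
val('i') = 9, val('d') = 4
Position k = 6, exponent = n-1-k = 0
B^0 mod M = 7^0 mod 509 = 1
Delta = (4 - 9) * 1 mod 509 = 504
New hash = (254 + 504) mod 509 = 249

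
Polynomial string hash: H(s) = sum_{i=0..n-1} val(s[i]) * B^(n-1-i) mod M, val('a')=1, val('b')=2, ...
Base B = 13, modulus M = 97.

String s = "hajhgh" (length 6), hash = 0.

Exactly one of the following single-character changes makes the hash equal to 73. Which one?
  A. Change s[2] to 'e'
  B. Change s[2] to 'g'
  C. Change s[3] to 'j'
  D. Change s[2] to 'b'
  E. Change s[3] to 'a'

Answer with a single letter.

Answer: A

Derivation:
Option A: s[2]='j'->'e', delta=(5-10)*13^3 mod 97 = 73, hash=0+73 mod 97 = 73 <-- target
Option B: s[2]='j'->'g', delta=(7-10)*13^3 mod 97 = 5, hash=0+5 mod 97 = 5
Option C: s[3]='h'->'j', delta=(10-8)*13^2 mod 97 = 47, hash=0+47 mod 97 = 47
Option D: s[2]='j'->'b', delta=(2-10)*13^3 mod 97 = 78, hash=0+78 mod 97 = 78
Option E: s[3]='h'->'a', delta=(1-8)*13^2 mod 97 = 78, hash=0+78 mod 97 = 78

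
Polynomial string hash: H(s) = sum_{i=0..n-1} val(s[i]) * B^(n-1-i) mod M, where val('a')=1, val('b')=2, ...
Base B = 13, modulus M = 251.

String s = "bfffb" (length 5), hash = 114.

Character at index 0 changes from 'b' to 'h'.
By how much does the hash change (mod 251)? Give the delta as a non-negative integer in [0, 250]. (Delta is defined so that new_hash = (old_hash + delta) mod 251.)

Answer: 184

Derivation:
Delta formula: (val(new) - val(old)) * B^(n-1-k) mod M
  val('h') - val('b') = 8 - 2 = 6
  B^(n-1-k) = 13^4 mod 251 = 198
  Delta = 6 * 198 mod 251 = 184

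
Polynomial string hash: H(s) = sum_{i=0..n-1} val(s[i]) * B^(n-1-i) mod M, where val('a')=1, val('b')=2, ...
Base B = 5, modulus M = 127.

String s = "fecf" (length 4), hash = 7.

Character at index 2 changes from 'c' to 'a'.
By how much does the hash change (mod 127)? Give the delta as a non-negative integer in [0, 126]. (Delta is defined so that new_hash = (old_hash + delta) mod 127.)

Answer: 117

Derivation:
Delta formula: (val(new) - val(old)) * B^(n-1-k) mod M
  val('a') - val('c') = 1 - 3 = -2
  B^(n-1-k) = 5^1 mod 127 = 5
  Delta = -2 * 5 mod 127 = 117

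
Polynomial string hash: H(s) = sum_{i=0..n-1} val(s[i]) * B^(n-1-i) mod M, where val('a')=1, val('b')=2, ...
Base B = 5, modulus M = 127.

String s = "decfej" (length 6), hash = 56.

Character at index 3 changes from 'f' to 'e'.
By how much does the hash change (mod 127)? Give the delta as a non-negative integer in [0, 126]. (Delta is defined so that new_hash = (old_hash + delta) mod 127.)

Answer: 102

Derivation:
Delta formula: (val(new) - val(old)) * B^(n-1-k) mod M
  val('e') - val('f') = 5 - 6 = -1
  B^(n-1-k) = 5^2 mod 127 = 25
  Delta = -1 * 25 mod 127 = 102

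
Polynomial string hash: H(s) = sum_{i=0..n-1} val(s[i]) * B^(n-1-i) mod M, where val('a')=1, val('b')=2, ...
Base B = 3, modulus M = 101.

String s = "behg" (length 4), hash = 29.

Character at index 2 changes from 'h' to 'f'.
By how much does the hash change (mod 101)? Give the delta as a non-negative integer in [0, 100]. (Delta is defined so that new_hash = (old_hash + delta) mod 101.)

Answer: 95

Derivation:
Delta formula: (val(new) - val(old)) * B^(n-1-k) mod M
  val('f') - val('h') = 6 - 8 = -2
  B^(n-1-k) = 3^1 mod 101 = 3
  Delta = -2 * 3 mod 101 = 95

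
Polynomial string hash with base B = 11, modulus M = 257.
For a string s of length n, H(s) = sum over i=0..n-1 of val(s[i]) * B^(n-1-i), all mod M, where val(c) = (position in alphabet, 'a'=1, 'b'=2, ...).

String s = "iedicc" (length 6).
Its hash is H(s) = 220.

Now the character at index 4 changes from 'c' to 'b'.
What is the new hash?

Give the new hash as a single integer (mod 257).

Answer: 209

Derivation:
val('c') = 3, val('b') = 2
Position k = 4, exponent = n-1-k = 1
B^1 mod M = 11^1 mod 257 = 11
Delta = (2 - 3) * 11 mod 257 = 246
New hash = (220 + 246) mod 257 = 209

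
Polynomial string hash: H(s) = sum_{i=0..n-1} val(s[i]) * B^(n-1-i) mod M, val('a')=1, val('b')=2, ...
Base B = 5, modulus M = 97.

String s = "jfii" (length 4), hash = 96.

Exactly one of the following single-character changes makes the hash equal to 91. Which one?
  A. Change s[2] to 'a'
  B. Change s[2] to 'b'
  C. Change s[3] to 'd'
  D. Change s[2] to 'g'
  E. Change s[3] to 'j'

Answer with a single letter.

Answer: C

Derivation:
Option A: s[2]='i'->'a', delta=(1-9)*5^1 mod 97 = 57, hash=96+57 mod 97 = 56
Option B: s[2]='i'->'b', delta=(2-9)*5^1 mod 97 = 62, hash=96+62 mod 97 = 61
Option C: s[3]='i'->'d', delta=(4-9)*5^0 mod 97 = 92, hash=96+92 mod 97 = 91 <-- target
Option D: s[2]='i'->'g', delta=(7-9)*5^1 mod 97 = 87, hash=96+87 mod 97 = 86
Option E: s[3]='i'->'j', delta=(10-9)*5^0 mod 97 = 1, hash=96+1 mod 97 = 0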